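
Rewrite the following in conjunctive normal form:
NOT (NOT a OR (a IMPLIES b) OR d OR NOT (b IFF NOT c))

NOT (NOT a OR (a IMPLIES b) OR d OR NOT (b IFF NOT c))
= NOT (NOT a OR NOT a OR b OR d OR NOT (b IFF NOT c))   [eliminate IMPLIES]
= NOT (NOT a OR NOT a OR b OR d OR NOT ((b IMPLIES NOT c) AND (NOT c IMPLIES b)))   [eliminate IFF]
= NOT (NOT a OR NOT a OR b OR d OR NOT ((NOT b OR NOT c) AND (NOT c IMPLIES b)))   [eliminate IMPLIES]
= NOT (NOT a OR NOT a OR b OR d OR NOT ((NOT b OR NOT c) AND (NOT NOT c OR b)))   [eliminate IMPLIES]
= NOT NOT a AND NOT NOT a AND NOT b AND NOT d AND NOT NOT ((NOT b OR NOT c) AND (NOT NOT c OR b))   [De Morgan]
= a AND NOT NOT a AND NOT b AND NOT d AND NOT NOT ((NOT b OR NOT c) AND (NOT NOT c OR b))   [double negation]
= a AND a AND NOT b AND NOT d AND NOT NOT ((NOT b OR NOT c) AND (NOT NOT c OR b))   [double negation]
= a AND a AND NOT b AND NOT d AND (NOT b OR NOT c) AND (NOT NOT c OR b)   [double negation]
= a AND a AND NOT b AND NOT d AND (NOT b OR NOT c) AND (c OR b)   [double negation]
= a AND NOT b AND NOT d AND (c OR b)   [simplify]

a AND NOT b AND NOT d AND (c OR b)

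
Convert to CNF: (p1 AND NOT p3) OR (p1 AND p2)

(p1 AND NOT p3) OR (p1 AND p2)
⇔ (p1 OR p1) AND (p1 OR p2) AND (NOT p3 OR p1) AND (NOT p3 OR p2)   [distribute OR over AND]
⇔ p1 AND (NOT p3 OR p2)   [simplify]

p1 AND (NOT p3 OR p2)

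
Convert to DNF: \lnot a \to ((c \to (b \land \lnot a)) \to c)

a \lor c

\lnot a \to ((c \to (b \land \lnot a)) \to c)
≡ \lnot \lnot a \lor ((c \to (b \land \lnot a)) \to c)
≡ \lnot \lnot a \lor \lnot (c \to (b \land \lnot a)) \lor c
≡ \lnot \lnot a \lor \lnot (\lnot c \lor (b \land \lnot a)) \lor c
≡ a \lor \lnot (\lnot c \lor (b \land \lnot a)) \lor c
≡ a \lor (\lnot \lnot c \land \lnot (b \land \lnot a)) \lor c
≡ a \lor (c \land \lnot (b \land \lnot a)) \lor c
≡ a \lor (c \land (\lnot b \lor \lnot \lnot a)) \lor c
≡ a \lor (c \land (\lnot b \lor a)) \lor c
≡ a \lor (c \land \lnot b) \lor (c \land a) \lor c
≡ a \lor c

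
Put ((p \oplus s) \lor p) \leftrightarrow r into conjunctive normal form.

((p \oplus s) \lor p) \leftrightarrow r
= (((p \oplus s) \lor p) \to r) \land (r \to ((p \oplus s) \lor p))   — eliminate \leftrightarrow
= (\lnot ((p \oplus s) \lor p) \lor r) \land (r \to ((p \oplus s) \lor p))   — eliminate \to
= (\lnot (((p \lor s) \land \lnot (p \land s)) \lor p) \lor r) \land (r \to ((p \oplus s) \lor p))   — expand \oplus
= (\lnot (((p \lor s) \land \lnot (p \land s)) \lor p) \lor r) \land (\lnot r \lor (p \oplus s) \lor p)   — eliminate \to
= (\lnot (((p \lor s) \land \lnot (p \land s)) \lor p) \lor r) \land (\lnot r \lor ((p \lor s) \land \lnot (p \land s)) \lor p)   — expand \oplus
= ((\lnot ((p \lor s) \land \lnot (p \land s)) \land \lnot p) \lor r) \land (\lnot r \lor ((p \lor s) \land \lnot (p \land s)) \lor p)   — De Morgan
= (((\lnot (p \lor s) \lor \lnot \lnot (p \land s)) \land \lnot p) \lor r) \land (\lnot r \lor ((p \lor s) \land \lnot (p \land s)) \lor p)   — De Morgan
= ((((\lnot p \land \lnot s) \lor \lnot \lnot (p \land s)) \land \lnot p) \lor r) \land (\lnot r \lor ((p \lor s) \land \lnot (p \land s)) \lor p)   — De Morgan
= ((((\lnot p \land \lnot s) \lor (p \land s)) \land \lnot p) \lor r) \land (\lnot r \lor ((p \lor s) \land \lnot (p \land s)) \lor p)   — double negation
= ((((\lnot p \land \lnot s) \lor (p \land s)) \land \lnot p) \lor r) \land (\lnot r \lor ((p \lor s) \land (\lnot p \lor \lnot s)) \lor p)   — De Morgan
= (\lnot p \lor p \lor r) \land (\lnot p \lor s \lor r) \land (\lnot s \lor p \lor r) \land (\lnot s \lor s \lor r) \land (\lnot p \lor r) \land (\lnot r \lor p \lor s \lor p) \land (\lnot r \lor \lnot p \lor \lnot s \lor p)   — distribute \lor over \land
= (\lnot s \lor p \lor r) \land (\lnot p \lor r) \land (\lnot r \lor p \lor s)   — simplify

(\lnot s \lor p \lor r) \land (\lnot p \lor r) \land (\lnot r \lor p \lor s)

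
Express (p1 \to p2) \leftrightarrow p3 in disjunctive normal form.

(p1 \to p2) \leftrightarrow p3
≡ ((p1 \to p2) \to p3) \land (p3 \to (p1 \to p2))   (eliminate \leftrightarrow)
≡ (\lnot (p1 \to p2) \lor p3) \land (p3 \to (p1 \to p2))   (eliminate \to)
≡ (\lnot (\lnot p1 \lor p2) \lor p3) \land (p3 \to (p1 \to p2))   (eliminate \to)
≡ (\lnot (\lnot p1 \lor p2) \lor p3) \land (\lnot p3 \lor (p1 \to p2))   (eliminate \to)
≡ (\lnot (\lnot p1 \lor p2) \lor p3) \land (\lnot p3 \lor \lnot p1 \lor p2)   (eliminate \to)
≡ ((\lnot \lnot p1 \land \lnot p2) \lor p3) \land (\lnot p3 \lor \lnot p1 \lor p2)   (De Morgan)
≡ ((p1 \land \lnot p2) \lor p3) \land (\lnot p3 \lor \lnot p1 \lor p2)   (double negation)
≡ (p1 \land \lnot p2 \land \lnot p3) \lor (p1 \land \lnot p2 \land \lnot p1) \lor (p1 \land \lnot p2 \land p2) \lor (p3 \land \lnot p3) \lor (p3 \land \lnot p1) \lor (p3 \land p2)   (distribute \land over \lor)
≡ (p1 \land \lnot p2 \land \lnot p3) \lor (p3 \land \lnot p1) \lor (p3 \land p2)   (simplify)

(p1 \land \lnot p2 \land \lnot p3) \lor (p3 \land \lnot p1) \lor (p3 \land p2)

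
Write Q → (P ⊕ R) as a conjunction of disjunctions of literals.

(¬Q ∨ P ∨ R) ∧ (¬Q ∨ ¬P ∨ ¬R)

Q → (P ⊕ R)
≡ ¬Q ∨ (P ⊕ R)   (eliminate →)
≡ ¬Q ∨ ((P ∨ R) ∧ ¬(P ∧ R))   (expand ⊕)
≡ ¬Q ∨ ((P ∨ R) ∧ (¬P ∨ ¬R))   (De Morgan)
≡ (¬Q ∨ P ∨ R) ∧ (¬Q ∨ ¬P ∨ ¬R)   (distribute ∨ over ∧)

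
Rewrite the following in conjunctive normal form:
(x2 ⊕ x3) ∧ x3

(x2 ⊕ x3) ∧ x3
⇔ (x2 ∨ x3) ∧ ¬(x2 ∧ x3) ∧ x3   — expand ⊕
⇔ (x2 ∨ x3) ∧ (¬x2 ∨ ¬x3) ∧ x3   — De Morgan
⇔ (¬x2 ∨ ¬x3) ∧ x3   — simplify

(¬x2 ∨ ¬x3) ∧ x3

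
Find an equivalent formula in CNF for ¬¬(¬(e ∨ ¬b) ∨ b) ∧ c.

b ∧ c

¬¬(¬(e ∨ ¬b) ∨ b) ∧ c
= (¬(e ∨ ¬b) ∨ b) ∧ c   (double negation)
= (¬e ∧ ¬¬b ∨ b) ∧ c   (De Morgan)
= (¬e ∧ b ∨ b) ∧ c   (double negation)
= (¬e ∨ b) ∧ (b ∨ b) ∧ c   (distribute ∨ over ∧)
= b ∧ c   (simplify)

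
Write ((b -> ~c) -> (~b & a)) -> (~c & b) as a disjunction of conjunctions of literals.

(~b & ~a) | (~c & b) | (~c & ~a)

((b -> ~c) -> (~b & a)) -> (~c & b)
⇔ ~((b -> ~c) -> (~b & a)) | (~c & b)   [eliminate ->]
⇔ ~(~(b -> ~c) | (~b & a)) | (~c & b)   [eliminate ->]
⇔ ~(~(~b | ~c) | (~b & a)) | (~c & b)   [eliminate ->]
⇔ (~~(~b | ~c) & ~(~b & a)) | (~c & b)   [De Morgan]
⇔ ((~b | ~c) & ~(~b & a)) | (~c & b)   [double negation]
⇔ ((~b | ~c) & (~~b | ~a)) | (~c & b)   [De Morgan]
⇔ ((~b | ~c) & (b | ~a)) | (~c & b)   [double negation]
⇔ (~b & b) | (~b & ~a) | (~c & b) | (~c & ~a) | (~c & b)   [distribute & over |]
⇔ (~b & ~a) | (~c & b) | (~c & ~a)   [simplify]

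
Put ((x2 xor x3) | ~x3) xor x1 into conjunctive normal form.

((x2 xor x3) | ~x3) xor x1
⇔ ((x2 xor x3) | ~x3 | x1) & ~(((x2 xor x3) | ~x3) & x1)
⇔ (((x2 | x3) & ~(x2 & x3)) | ~x3 | x1) & ~(((x2 xor x3) | ~x3) & x1)
⇔ (((x2 | x3) & ~(x2 & x3)) | ~x3 | x1) & ~((((x2 | x3) & ~(x2 & x3)) | ~x3) & x1)
⇔ (((x2 | x3) & (~x2 | ~x3)) | ~x3 | x1) & ~((((x2 | x3) & ~(x2 & x3)) | ~x3) & x1)
⇔ (((x2 | x3) & (~x2 | ~x3)) | ~x3 | x1) & (~(((x2 | x3) & ~(x2 & x3)) | ~x3) | ~x1)
⇔ (((x2 | x3) & (~x2 | ~x3)) | ~x3 | x1) & ((~((x2 | x3) & ~(x2 & x3)) & ~~x3) | ~x1)
⇔ (((x2 | x3) & (~x2 | ~x3)) | ~x3 | x1) & (((~(x2 | x3) | ~~(x2 & x3)) & ~~x3) | ~x1)
⇔ (((x2 | x3) & (~x2 | ~x3)) | ~x3 | x1) & ((((~x2 & ~x3) | ~~(x2 & x3)) & ~~x3) | ~x1)
⇔ (((x2 | x3) & (~x2 | ~x3)) | ~x3 | x1) & ((((~x2 & ~x3) | (x2 & x3)) & ~~x3) | ~x1)
⇔ (((x2 | x3) & (~x2 | ~x3)) | ~x3 | x1) & ((((~x2 & ~x3) | (x2 & x3)) & x3) | ~x1)
⇔ (x2 | x3 | ~x3 | x1) & (~x2 | ~x3 | ~x3 | x1) & (~x2 | x2 | ~x1) & (~x2 | x3 | ~x1) & (~x3 | x2 | ~x1) & (~x3 | x3 | ~x1) & (x3 | ~x1)
⇔ (~x2 | ~x3 | x1) & (~x3 | x2 | ~x1) & (x3 | ~x1)

(~x2 | ~x3 | x1) & (~x3 | x2 | ~x1) & (x3 | ~x1)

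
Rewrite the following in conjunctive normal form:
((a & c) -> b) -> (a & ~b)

a & ~b

((a & c) -> b) -> (a & ~b)
≡ ~((a & c) -> b) | (a & ~b)   [eliminate ->]
≡ ~(~(a & c) | b) | (a & ~b)   [eliminate ->]
≡ (~~(a & c) & ~b) | (a & ~b)   [De Morgan]
≡ (a & c & ~b) | (a & ~b)   [double negation]
≡ (a | a) & (a | ~b) & (c | a) & (c | ~b) & (~b | a) & (~b | ~b)   [distribute | over &]
≡ a & ~b   [simplify]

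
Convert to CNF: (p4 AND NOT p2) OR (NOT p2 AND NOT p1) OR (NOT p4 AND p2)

(p4 OR NOT p1 OR p2) AND (NOT p2 OR NOT p4)

(p4 AND NOT p2) OR (NOT p2 AND NOT p1) OR (NOT p4 AND p2)
≡ (p4 OR NOT p2 OR NOT p4) AND (p4 OR NOT p2 OR p2) AND (p4 OR NOT p1 OR NOT p4) AND (p4 OR NOT p1 OR p2) AND (NOT p2 OR NOT p2 OR NOT p4) AND (NOT p2 OR NOT p2 OR p2) AND (NOT p2 OR NOT p1 OR NOT p4) AND (NOT p2 OR NOT p1 OR p2)   (distribute OR over AND)
≡ (p4 OR NOT p1 OR p2) AND (NOT p2 OR NOT p4)   (simplify)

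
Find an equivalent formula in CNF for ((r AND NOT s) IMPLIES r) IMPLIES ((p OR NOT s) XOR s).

NOT s OR NOT p

((r AND NOT s) IMPLIES r) IMPLIES ((p OR NOT s) XOR s)
= NOT ((r AND NOT s) IMPLIES r) OR ((p OR NOT s) XOR s)   [eliminate IMPLIES]
= NOT (NOT (r AND NOT s) OR r) OR ((p OR NOT s) XOR s)   [eliminate IMPLIES]
= NOT (NOT (r AND NOT s) OR r) OR ((p OR NOT s OR s) AND NOT ((p OR NOT s) AND s))   [expand XOR]
= (NOT NOT (r AND NOT s) AND NOT r) OR ((p OR NOT s OR s) AND NOT ((p OR NOT s) AND s))   [De Morgan]
= (r AND NOT s AND NOT r) OR ((p OR NOT s OR s) AND NOT ((p OR NOT s) AND s))   [double negation]
= (r AND NOT s AND NOT r) OR ((p OR NOT s OR s) AND (NOT (p OR NOT s) OR NOT s))   [De Morgan]
= (r AND NOT s AND NOT r) OR ((p OR NOT s OR s) AND ((NOT p AND NOT NOT s) OR NOT s))   [De Morgan]
= (r AND NOT s AND NOT r) OR ((p OR NOT s OR s) AND ((NOT p AND s) OR NOT s))   [double negation]
= (r OR p OR NOT s OR s) AND (r OR NOT p OR NOT s) AND (r OR s OR NOT s) AND (NOT s OR p OR NOT s OR s) AND (NOT s OR NOT p OR NOT s) AND (NOT s OR s OR NOT s) AND (NOT r OR p OR NOT s OR s) AND (NOT r OR NOT p OR NOT s) AND (NOT r OR s OR NOT s)   [distribute OR over AND]
= NOT s OR NOT p   [simplify]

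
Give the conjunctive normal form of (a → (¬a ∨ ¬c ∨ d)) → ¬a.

(c ∨ ¬a) ∧ (¬d ∨ ¬a)

(a → (¬a ∨ ¬c ∨ d)) → ¬a
⇔ ¬(a → (¬a ∨ ¬c ∨ d)) ∨ ¬a   — eliminate →
⇔ ¬(¬a ∨ ¬a ∨ ¬c ∨ d) ∨ ¬a   — eliminate →
⇔ (¬¬a ∧ ¬¬a ∧ ¬¬c ∧ ¬d) ∨ ¬a   — De Morgan
⇔ (a ∧ ¬¬a ∧ ¬¬c ∧ ¬d) ∨ ¬a   — double negation
⇔ (a ∧ a ∧ ¬¬c ∧ ¬d) ∨ ¬a   — double negation
⇔ (a ∧ a ∧ c ∧ ¬d) ∨ ¬a   — double negation
⇔ (a ∨ ¬a) ∧ (a ∨ ¬a) ∧ (c ∨ ¬a) ∧ (¬d ∨ ¬a)   — distribute ∨ over ∧
⇔ (c ∨ ¬a) ∧ (¬d ∨ ¬a)   — simplify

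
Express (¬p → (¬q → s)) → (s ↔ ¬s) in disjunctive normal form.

¬p ∧ ¬q ∧ ¬s

(¬p → (¬q → s)) → (s ↔ ¬s)
≡ ¬(¬p → (¬q → s)) ∨ (s ↔ ¬s)   (eliminate →)
≡ ¬(¬¬p ∨ (¬q → s)) ∨ (s ↔ ¬s)   (eliminate →)
≡ ¬(¬¬p ∨ ¬¬q ∨ s) ∨ (s ↔ ¬s)   (eliminate →)
≡ ¬(¬¬p ∨ ¬¬q ∨ s) ∨ ((s → ¬s) ∧ (¬s → s))   (eliminate ↔)
≡ ¬(¬¬p ∨ ¬¬q ∨ s) ∨ ((¬s ∨ ¬s) ∧ (¬s → s))   (eliminate →)
≡ ¬(¬¬p ∨ ¬¬q ∨ s) ∨ ((¬s ∨ ¬s) ∧ (¬¬s ∨ s))   (eliminate →)
≡ (¬¬¬p ∧ ¬¬¬q ∧ ¬s) ∨ ((¬s ∨ ¬s) ∧ (¬¬s ∨ s))   (De Morgan)
≡ (¬p ∧ ¬¬¬q ∧ ¬s) ∨ ((¬s ∨ ¬s) ∧ (¬¬s ∨ s))   (double negation)
≡ (¬p ∧ ¬q ∧ ¬s) ∨ ((¬s ∨ ¬s) ∧ (¬¬s ∨ s))   (double negation)
≡ (¬p ∧ ¬q ∧ ¬s) ∨ ((¬s ∨ ¬s) ∧ (s ∨ s))   (double negation)
≡ (¬p ∧ ¬q ∧ ¬s) ∨ (¬s ∧ s) ∨ (¬s ∧ s) ∨ (¬s ∧ s) ∨ (¬s ∧ s)   (distribute ∧ over ∨)
≡ ¬p ∧ ¬q ∧ ¬s   (simplify)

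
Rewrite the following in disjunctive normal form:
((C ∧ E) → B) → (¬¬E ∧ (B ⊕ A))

(C ∧ E ∧ ¬B) ∨ (E ∧ B ∧ ¬A) ∨ (E ∧ ¬B ∧ A)

((C ∧ E) → B) → (¬¬E ∧ (B ⊕ A))
= ¬((C ∧ E) → B) ∨ (¬¬E ∧ (B ⊕ A))   (eliminate →)
= ¬(¬(C ∧ E) ∨ B) ∨ (¬¬E ∧ (B ⊕ A))   (eliminate →)
= ¬(¬(C ∧ E) ∨ B) ∨ (¬¬E ∧ ((B ∧ ¬A) ∨ (¬B ∧ A)))   (expand ⊕)
= (¬¬(C ∧ E) ∧ ¬B) ∨ (¬¬E ∧ ((B ∧ ¬A) ∨ (¬B ∧ A)))   (De Morgan)
= (C ∧ E ∧ ¬B) ∨ (¬¬E ∧ ((B ∧ ¬A) ∨ (¬B ∧ A)))   (double negation)
= (C ∧ E ∧ ¬B) ∨ (E ∧ ((B ∧ ¬A) ∨ (¬B ∧ A)))   (double negation)
= (C ∧ E ∧ ¬B) ∨ (E ∧ B ∧ ¬A) ∨ (E ∧ ¬B ∧ A)   (distribute ∧ over ∨)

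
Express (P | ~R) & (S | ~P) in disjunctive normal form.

(P & S) | (~R & S) | (~R & ~P)

(P | ~R) & (S | ~P)
⇔ (P & S) | (P & ~P) | (~R & S) | (~R & ~P)   [distribute & over |]
⇔ (P & S) | (~R & S) | (~R & ~P)   [simplify]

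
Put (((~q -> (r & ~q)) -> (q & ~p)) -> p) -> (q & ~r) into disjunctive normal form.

(~q & ~r & ~p) | (q & ~p) | (q & ~r)

(((~q -> (r & ~q)) -> (q & ~p)) -> p) -> (q & ~r)
⇔ ~(((~q -> (r & ~q)) -> (q & ~p)) -> p) | (q & ~r)   [eliminate ->]
⇔ ~(~((~q -> (r & ~q)) -> (q & ~p)) | p) | (q & ~r)   [eliminate ->]
⇔ ~(~(~(~q -> (r & ~q)) | (q & ~p)) | p) | (q & ~r)   [eliminate ->]
⇔ ~(~(~(~~q | (r & ~q)) | (q & ~p)) | p) | (q & ~r)   [eliminate ->]
⇔ (~~(~(~~q | (r & ~q)) | (q & ~p)) & ~p) | (q & ~r)   [De Morgan]
⇔ ((~(~~q | (r & ~q)) | (q & ~p)) & ~p) | (q & ~r)   [double negation]
⇔ (((~~~q & ~(r & ~q)) | (q & ~p)) & ~p) | (q & ~r)   [De Morgan]
⇔ (((~q & ~(r & ~q)) | (q & ~p)) & ~p) | (q & ~r)   [double negation]
⇔ (((~q & (~r | ~~q)) | (q & ~p)) & ~p) | (q & ~r)   [De Morgan]
⇔ (((~q & (~r | q)) | (q & ~p)) & ~p) | (q & ~r)   [double negation]
⇔ (~q & ~r & ~p) | (~q & q & ~p) | (q & ~p & ~p) | (q & ~r)   [distribute & over |]
⇔ (~q & ~r & ~p) | (q & ~p) | (q & ~r)   [simplify]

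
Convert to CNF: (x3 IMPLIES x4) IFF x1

(x3 IMPLIES x4) IFF x1
= ((x3 IMPLIES x4) IMPLIES x1) AND (x1 IMPLIES (x3 IMPLIES x4))   — eliminate IFF
= (NOT (x3 IMPLIES x4) OR x1) AND (x1 IMPLIES (x3 IMPLIES x4))   — eliminate IMPLIES
= (NOT (NOT x3 OR x4) OR x1) AND (x1 IMPLIES (x3 IMPLIES x4))   — eliminate IMPLIES
= (NOT (NOT x3 OR x4) OR x1) AND (NOT x1 OR (x3 IMPLIES x4))   — eliminate IMPLIES
= (NOT (NOT x3 OR x4) OR x1) AND (NOT x1 OR NOT x3 OR x4)   — eliminate IMPLIES
= ((NOT NOT x3 AND NOT x4) OR x1) AND (NOT x1 OR NOT x3 OR x4)   — De Morgan
= ((x3 AND NOT x4) OR x1) AND (NOT x1 OR NOT x3 OR x4)   — double negation
= (x3 OR x1) AND (NOT x4 OR x1) AND (NOT x1 OR NOT x3 OR x4)   — distribute OR over AND

(x3 OR x1) AND (NOT x4 OR x1) AND (NOT x1 OR NOT x3 OR x4)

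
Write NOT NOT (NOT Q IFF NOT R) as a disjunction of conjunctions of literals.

(Q AND R) OR (NOT R AND NOT Q)

NOT NOT (NOT Q IFF NOT R)
= NOT NOT ((NOT Q IMPLIES NOT R) AND (NOT R IMPLIES NOT Q))   [eliminate IFF]
= NOT NOT ((NOT NOT Q OR NOT R) AND (NOT R IMPLIES NOT Q))   [eliminate IMPLIES]
= NOT NOT ((NOT NOT Q OR NOT R) AND (NOT NOT R OR NOT Q))   [eliminate IMPLIES]
= (NOT NOT Q OR NOT R) AND (NOT NOT R OR NOT Q)   [double negation]
= (Q OR NOT R) AND (NOT NOT R OR NOT Q)   [double negation]
= (Q OR NOT R) AND (R OR NOT Q)   [double negation]
= (Q AND R) OR (Q AND NOT Q) OR (NOT R AND R) OR (NOT R AND NOT Q)   [distribute AND over OR]
= (Q AND R) OR (NOT R AND NOT Q)   [simplify]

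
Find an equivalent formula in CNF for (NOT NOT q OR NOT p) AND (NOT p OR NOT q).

(q OR NOT p) AND (NOT p OR NOT q)

(NOT NOT q OR NOT p) AND (NOT p OR NOT q)
⇔ (q OR NOT p) AND (NOT p OR NOT q)   (double negation)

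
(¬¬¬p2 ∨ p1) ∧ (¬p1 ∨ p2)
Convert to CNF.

(¬¬¬p2 ∨ p1) ∧ (¬p1 ∨ p2)
⇔ (¬p2 ∨ p1) ∧ (¬p1 ∨ p2)   [double negation]

(¬p2 ∨ p1) ∧ (¬p1 ∨ p2)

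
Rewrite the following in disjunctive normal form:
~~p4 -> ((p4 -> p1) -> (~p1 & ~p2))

~p4 | (p4 & ~p1) | (~p1 & ~p2)

~~p4 -> ((p4 -> p1) -> (~p1 & ~p2))
≡ ~~~p4 | ((p4 -> p1) -> (~p1 & ~p2))   [eliminate ->]
≡ ~~~p4 | ~(p4 -> p1) | (~p1 & ~p2)   [eliminate ->]
≡ ~~~p4 | ~(~p4 | p1) | (~p1 & ~p2)   [eliminate ->]
≡ ~p4 | ~(~p4 | p1) | (~p1 & ~p2)   [double negation]
≡ ~p4 | (~~p4 & ~p1) | (~p1 & ~p2)   [De Morgan]
≡ ~p4 | (p4 & ~p1) | (~p1 & ~p2)   [double negation]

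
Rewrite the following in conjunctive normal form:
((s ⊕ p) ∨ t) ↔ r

(¬s ∨ p ∨ r) ∧ (¬p ∨ s ∨ r) ∧ (¬t ∨ r) ∧ (¬r ∨ s ∨ p ∨ t) ∧ (¬r ∨ ¬s ∨ ¬p ∨ t)

((s ⊕ p) ∨ t) ↔ r
= (((s ⊕ p) ∨ t) → r) ∧ (r → ((s ⊕ p) ∨ t))   [eliminate ↔]
= (¬((s ⊕ p) ∨ t) ∨ r) ∧ (r → ((s ⊕ p) ∨ t))   [eliminate →]
= (¬(((s ∨ p) ∧ ¬(s ∧ p)) ∨ t) ∨ r) ∧ (r → ((s ⊕ p) ∨ t))   [expand ⊕]
= (¬(((s ∨ p) ∧ ¬(s ∧ p)) ∨ t) ∨ r) ∧ (¬r ∨ (s ⊕ p) ∨ t)   [eliminate →]
= (¬(((s ∨ p) ∧ ¬(s ∧ p)) ∨ t) ∨ r) ∧ (¬r ∨ ((s ∨ p) ∧ ¬(s ∧ p)) ∨ t)   [expand ⊕]
= ((¬((s ∨ p) ∧ ¬(s ∧ p)) ∧ ¬t) ∨ r) ∧ (¬r ∨ ((s ∨ p) ∧ ¬(s ∧ p)) ∨ t)   [De Morgan]
= (((¬(s ∨ p) ∨ ¬¬(s ∧ p)) ∧ ¬t) ∨ r) ∧ (¬r ∨ ((s ∨ p) ∧ ¬(s ∧ p)) ∨ t)   [De Morgan]
= ((((¬s ∧ ¬p) ∨ ¬¬(s ∧ p)) ∧ ¬t) ∨ r) ∧ (¬r ∨ ((s ∨ p) ∧ ¬(s ∧ p)) ∨ t)   [De Morgan]
= ((((¬s ∧ ¬p) ∨ (s ∧ p)) ∧ ¬t) ∨ r) ∧ (¬r ∨ ((s ∨ p) ∧ ¬(s ∧ p)) ∨ t)   [double negation]
= ((((¬s ∧ ¬p) ∨ (s ∧ p)) ∧ ¬t) ∨ r) ∧ (¬r ∨ ((s ∨ p) ∧ (¬s ∨ ¬p)) ∨ t)   [De Morgan]
= (¬s ∨ s ∨ r) ∧ (¬s ∨ p ∨ r) ∧ (¬p ∨ s ∨ r) ∧ (¬p ∨ p ∨ r) ∧ (¬t ∨ r) ∧ (¬r ∨ s ∨ p ∨ t) ∧ (¬r ∨ ¬s ∨ ¬p ∨ t)   [distribute ∨ over ∧]
= (¬s ∨ p ∨ r) ∧ (¬p ∨ s ∨ r) ∧ (¬t ∨ r) ∧ (¬r ∨ s ∨ p ∨ t) ∧ (¬r ∨ ¬s ∨ ¬p ∨ t)   [simplify]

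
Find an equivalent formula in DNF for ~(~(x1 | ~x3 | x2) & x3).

~(~(x1 | ~x3 | x2) & x3)
≡ ~~(x1 | ~x3 | x2) | ~x3   [De Morgan]
≡ x1 | ~x3 | x2 | ~x3   [double negation]
≡ x1 | ~x3 | x2   [simplify]

x1 | ~x3 | x2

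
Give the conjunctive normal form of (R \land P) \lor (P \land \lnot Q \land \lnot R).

(R \lor \lnot Q) \land P

(R \land P) \lor (P \land \lnot Q \land \lnot R)
≡ (R \lor P) \land (R \lor \lnot Q) \land (R \lor \lnot R) \land (P \lor P) \land (P \lor \lnot Q) \land (P \lor \lnot R)   [distribute \lor over \land]
≡ (R \lor \lnot Q) \land P   [simplify]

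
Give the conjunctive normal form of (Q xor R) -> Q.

~R | Q

(Q xor R) -> Q
= ~(Q xor R) | Q   [eliminate ->]
= ~((Q | R) & ~(Q & R)) | Q   [expand xor]
= ~(Q | R) | ~~(Q & R) | Q   [De Morgan]
= (~Q & ~R) | ~~(Q & R) | Q   [De Morgan]
= (~Q & ~R) | (Q & R) | Q   [double negation]
= (~Q | Q | Q) & (~Q | R | Q) & (~R | Q | Q) & (~R | R | Q)   [distribute | over &]
= ~R | Q   [simplify]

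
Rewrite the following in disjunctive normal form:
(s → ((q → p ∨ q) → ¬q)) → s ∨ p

s ∨ p

(s → ((q → p ∨ q) → ¬q)) → s ∨ p
≡ ¬(s → ((q → p ∨ q) → ¬q)) ∨ s ∨ p   [eliminate →]
≡ ¬(¬s ∨ ((q → p ∨ q) → ¬q)) ∨ s ∨ p   [eliminate →]
≡ ¬(¬s ∨ ¬(q → p ∨ q) ∨ ¬q) ∨ s ∨ p   [eliminate →]
≡ ¬(¬s ∨ ¬(¬q ∨ p ∨ q) ∨ ¬q) ∨ s ∨ p   [eliminate →]
≡ ¬¬s ∧ ¬¬(¬q ∨ p ∨ q) ∧ ¬¬q ∨ s ∨ p   [De Morgan]
≡ s ∧ ¬¬(¬q ∨ p ∨ q) ∧ ¬¬q ∨ s ∨ p   [double negation]
≡ s ∧ (¬q ∨ p ∨ q) ∧ ¬¬q ∨ s ∨ p   [double negation]
≡ s ∧ (¬q ∨ p ∨ q) ∧ q ∨ s ∨ p   [double negation]
≡ s ∧ ¬q ∧ q ∨ s ∧ p ∧ q ∨ s ∧ q ∧ q ∨ s ∨ p   [distribute ∧ over ∨]
≡ s ∨ p   [simplify]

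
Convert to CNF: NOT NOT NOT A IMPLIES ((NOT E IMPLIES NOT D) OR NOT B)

A OR E OR NOT D OR NOT B

NOT NOT NOT A IMPLIES ((NOT E IMPLIES NOT D) OR NOT B)
⇔ NOT NOT NOT NOT A OR (NOT E IMPLIES NOT D) OR NOT B   — eliminate IMPLIES
⇔ NOT NOT NOT NOT A OR NOT NOT E OR NOT D OR NOT B   — eliminate IMPLIES
⇔ NOT NOT A OR NOT NOT E OR NOT D OR NOT B   — double negation
⇔ A OR NOT NOT E OR NOT D OR NOT B   — double negation
⇔ A OR E OR NOT D OR NOT B   — double negation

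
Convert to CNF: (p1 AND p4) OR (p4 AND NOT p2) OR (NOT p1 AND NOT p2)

(p1 AND p4) OR (p4 AND NOT p2) OR (NOT p1 AND NOT p2)
⇔ (p1 OR p4 OR NOT p1) AND (p1 OR p4 OR NOT p2) AND (p1 OR NOT p2 OR NOT p1) AND (p1 OR NOT p2 OR NOT p2) AND (p4 OR p4 OR NOT p1) AND (p4 OR p4 OR NOT p2) AND (p4 OR NOT p2 OR NOT p1) AND (p4 OR NOT p2 OR NOT p2)   [distribute OR over AND]
⇔ (p1 OR NOT p2) AND (p4 OR NOT p1) AND (p4 OR NOT p2)   [simplify]

(p1 OR NOT p2) AND (p4 OR NOT p1) AND (p4 OR NOT p2)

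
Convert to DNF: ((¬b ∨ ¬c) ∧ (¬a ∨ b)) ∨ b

(¬b ∧ ¬a) ∨ (¬c ∧ ¬a) ∨ b

((¬b ∨ ¬c) ∧ (¬a ∨ b)) ∨ b
= (¬b ∧ ¬a) ∨ (¬b ∧ b) ∨ (¬c ∧ ¬a) ∨ (¬c ∧ b) ∨ b   [distribute ∧ over ∨]
= (¬b ∧ ¬a) ∨ (¬c ∧ ¬a) ∨ b   [simplify]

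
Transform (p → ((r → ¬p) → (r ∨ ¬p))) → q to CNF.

(p ∨ q) ∧ (¬r ∨ q)

(p → ((r → ¬p) → (r ∨ ¬p))) → q
= ¬(p → ((r → ¬p) → (r ∨ ¬p))) ∨ q   — eliminate →
= ¬(¬p ∨ ((r → ¬p) → (r ∨ ¬p))) ∨ q   — eliminate →
= ¬(¬p ∨ ¬(r → ¬p) ∨ r ∨ ¬p) ∨ q   — eliminate →
= ¬(¬p ∨ ¬(¬r ∨ ¬p) ∨ r ∨ ¬p) ∨ q   — eliminate →
= (¬¬p ∧ ¬¬(¬r ∨ ¬p) ∧ ¬r ∧ ¬¬p) ∨ q   — De Morgan
= (p ∧ ¬¬(¬r ∨ ¬p) ∧ ¬r ∧ ¬¬p) ∨ q   — double negation
= (p ∧ (¬r ∨ ¬p) ∧ ¬r ∧ ¬¬p) ∨ q   — double negation
= (p ∧ (¬r ∨ ¬p) ∧ ¬r ∧ p) ∨ q   — double negation
= (p ∨ q) ∧ (¬r ∨ ¬p ∨ q) ∧ (¬r ∨ q) ∧ (p ∨ q)   — distribute ∨ over ∧
= (p ∨ q) ∧ (¬r ∨ q)   — simplify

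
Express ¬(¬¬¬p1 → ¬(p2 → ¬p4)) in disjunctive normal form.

¬(¬¬¬p1 → ¬(p2 → ¬p4))
≡ ¬(¬¬¬¬p1 ∨ ¬(p2 → ¬p4))   [eliminate →]
≡ ¬(¬¬¬¬p1 ∨ ¬(¬p2 ∨ ¬p4))   [eliminate →]
≡ ¬¬¬¬¬p1 ∧ ¬¬(¬p2 ∨ ¬p4)   [De Morgan]
≡ ¬¬¬p1 ∧ ¬¬(¬p2 ∨ ¬p4)   [double negation]
≡ ¬p1 ∧ ¬¬(¬p2 ∨ ¬p4)   [double negation]
≡ ¬p1 ∧ (¬p2 ∨ ¬p4)   [double negation]
≡ (¬p1 ∧ ¬p2) ∨ (¬p1 ∧ ¬p4)   [distribute ∧ over ∨]

(¬p1 ∧ ¬p2) ∨ (¬p1 ∧ ¬p4)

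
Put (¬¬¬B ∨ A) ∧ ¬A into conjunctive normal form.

(¬B ∨ A) ∧ ¬A

(¬¬¬B ∨ A) ∧ ¬A
⇔ (¬B ∨ A) ∧ ¬A   (double negation)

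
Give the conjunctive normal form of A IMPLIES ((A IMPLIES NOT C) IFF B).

A IMPLIES ((A IMPLIES NOT C) IFF B)
≡ NOT A OR ((A IMPLIES NOT C) IFF B)
≡ NOT A OR (((A IMPLIES NOT C) IMPLIES B) AND (B IMPLIES (A IMPLIES NOT C)))
≡ NOT A OR ((NOT (A IMPLIES NOT C) OR B) AND (B IMPLIES (A IMPLIES NOT C)))
≡ NOT A OR ((NOT (NOT A OR NOT C) OR B) AND (B IMPLIES (A IMPLIES NOT C)))
≡ NOT A OR ((NOT (NOT A OR NOT C) OR B) AND (NOT B OR (A IMPLIES NOT C)))
≡ NOT A OR ((NOT (NOT A OR NOT C) OR B) AND (NOT B OR NOT A OR NOT C))
≡ NOT A OR (((NOT NOT A AND NOT NOT C) OR B) AND (NOT B OR NOT A OR NOT C))
≡ NOT A OR (((A AND NOT NOT C) OR B) AND (NOT B OR NOT A OR NOT C))
≡ NOT A OR (((A AND C) OR B) AND (NOT B OR NOT A OR NOT C))
≡ (NOT A OR A OR B) AND (NOT A OR C OR B) AND (NOT A OR NOT B OR NOT A OR NOT C)
≡ (NOT A OR C OR B) AND (NOT A OR NOT B OR NOT C)

(NOT A OR C OR B) AND (NOT A OR NOT B OR NOT C)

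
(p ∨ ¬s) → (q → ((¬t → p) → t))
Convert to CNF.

(p ∨ ¬s) → (q → ((¬t → p) → t))
= ¬(p ∨ ¬s) ∨ (q → ((¬t → p) → t))   [eliminate →]
= ¬(p ∨ ¬s) ∨ ¬q ∨ ((¬t → p) → t)   [eliminate →]
= ¬(p ∨ ¬s) ∨ ¬q ∨ ¬(¬t → p) ∨ t   [eliminate →]
= ¬(p ∨ ¬s) ∨ ¬q ∨ ¬(¬¬t ∨ p) ∨ t   [eliminate →]
= (¬p ∧ ¬¬s) ∨ ¬q ∨ ¬(¬¬t ∨ p) ∨ t   [De Morgan]
= (¬p ∧ s) ∨ ¬q ∨ ¬(¬¬t ∨ p) ∨ t   [double negation]
= (¬p ∧ s) ∨ ¬q ∨ (¬¬¬t ∧ ¬p) ∨ t   [De Morgan]
= (¬p ∧ s) ∨ ¬q ∨ (¬t ∧ ¬p) ∨ t   [double negation]
= (¬p ∨ ¬q ∨ ¬t ∨ t) ∧ (¬p ∨ ¬q ∨ ¬p ∨ t) ∧ (s ∨ ¬q ∨ ¬t ∨ t) ∧ (s ∨ ¬q ∨ ¬p ∨ t)   [distribute ∨ over ∧]
= ¬p ∨ ¬q ∨ t   [simplify]

¬p ∨ ¬q ∨ t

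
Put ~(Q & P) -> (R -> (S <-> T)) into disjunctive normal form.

~(Q & P) -> (R -> (S <-> T))
≡ ~~(Q & P) | (R -> (S <-> T))
≡ ~~(Q & P) | ~R | (S <-> T)
≡ ~~(Q & P) | ~R | ((S -> T) & (T -> S))
≡ ~~(Q & P) | ~R | ((~S | T) & (T -> S))
≡ ~~(Q & P) | ~R | ((~S | T) & (~T | S))
≡ (Q & P) | ~R | ((~S | T) & (~T | S))
≡ (Q & P) | ~R | (~S & ~T) | (~S & S) | (T & ~T) | (T & S)
≡ (Q & P) | ~R | (~S & ~T) | (T & S)

(Q & P) | ~R | (~S & ~T) | (T & S)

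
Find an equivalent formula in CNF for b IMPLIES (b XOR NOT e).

NOT b OR e

b IMPLIES (b XOR NOT e)
⇔ NOT b OR (b XOR NOT e)   [eliminate IMPLIES]
⇔ NOT b OR ((b OR NOT e) AND NOT (b AND NOT e))   [expand XOR]
⇔ NOT b OR ((b OR NOT e) AND (NOT b OR NOT NOT e))   [De Morgan]
⇔ NOT b OR ((b OR NOT e) AND (NOT b OR e))   [double negation]
⇔ (NOT b OR b OR NOT e) AND (NOT b OR NOT b OR e)   [distribute OR over AND]
⇔ NOT b OR e   [simplify]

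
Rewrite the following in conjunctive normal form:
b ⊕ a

b ⊕ a
≡ (b ∨ a) ∧ ¬(b ∧ a)   — expand ⊕
≡ (b ∨ a) ∧ (¬b ∨ ¬a)   — De Morgan

(b ∨ a) ∧ (¬b ∨ ¬a)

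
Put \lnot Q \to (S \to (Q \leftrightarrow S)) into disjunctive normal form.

\lnot Q \to (S \to (Q \leftrightarrow S))
≡ \lnot \lnot Q \lor (S \to (Q \leftrightarrow S))   (eliminate \to)
≡ \lnot \lnot Q \lor \lnot S \lor (Q \leftrightarrow S)   (eliminate \to)
≡ \lnot \lnot Q \lor \lnot S \lor ((Q \to S) \land (S \to Q))   (eliminate \leftrightarrow)
≡ \lnot \lnot Q \lor \lnot S \lor ((\lnot Q \lor S) \land (S \to Q))   (eliminate \to)
≡ \lnot \lnot Q \lor \lnot S \lor ((\lnot Q \lor S) \land (\lnot S \lor Q))   (eliminate \to)
≡ Q \lor \lnot S \lor ((\lnot Q \lor S) \land (\lnot S \lor Q))   (double negation)
≡ Q \lor \lnot S \lor (\lnot Q \land \lnot S) \lor (\lnot Q \land Q) \lor (S \land \lnot S) \lor (S \land Q)   (distribute \land over \lor)
≡ Q \lor \lnot S   (simplify)

Q \lor \lnot S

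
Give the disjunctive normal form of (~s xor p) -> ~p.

(~s xor p) -> ~p
≡ ~(~s xor p) | ~p   [eliminate ->]
≡ ~((~s & ~p) | (~~s & p)) | ~p   [expand xor]
≡ (~(~s & ~p) & ~(~~s & p)) | ~p   [De Morgan]
≡ ((~~s | ~~p) & ~(~~s & p)) | ~p   [De Morgan]
≡ ((s | ~~p) & ~(~~s & p)) | ~p   [double negation]
≡ ((s | p) & ~(~~s & p)) | ~p   [double negation]
≡ ((s | p) & (~~~s | ~p)) | ~p   [De Morgan]
≡ ((s | p) & (~s | ~p)) | ~p   [double negation]
≡ (s & ~s) | (s & ~p) | (p & ~s) | (p & ~p) | ~p   [distribute & over |]
≡ (p & ~s) | ~p   [simplify]

(p & ~s) | ~p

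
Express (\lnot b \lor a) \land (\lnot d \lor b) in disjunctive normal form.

(\lnot b \land \lnot d) \lor (a \land \lnot d) \lor (a \land b)

(\lnot b \lor a) \land (\lnot d \lor b)
≡ (\lnot b \land \lnot d) \lor (\lnot b \land b) \lor (a \land \lnot d) \lor (a \land b)   [distribute \land over \lor]
≡ (\lnot b \land \lnot d) \lor (a \land \lnot d) \lor (a \land b)   [simplify]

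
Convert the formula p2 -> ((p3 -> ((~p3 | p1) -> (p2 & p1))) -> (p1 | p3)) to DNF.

p2 -> ((p3 -> ((~p3 | p1) -> (p2 & p1))) -> (p1 | p3))
⇔ ~p2 | ((p3 -> ((~p3 | p1) -> (p2 & p1))) -> (p1 | p3))   [eliminate ->]
⇔ ~p2 | ~(p3 -> ((~p3 | p1) -> (p2 & p1))) | p1 | p3   [eliminate ->]
⇔ ~p2 | ~(~p3 | ((~p3 | p1) -> (p2 & p1))) | p1 | p3   [eliminate ->]
⇔ ~p2 | ~(~p3 | ~(~p3 | p1) | (p2 & p1)) | p1 | p3   [eliminate ->]
⇔ ~p2 | (~~p3 & ~~(~p3 | p1) & ~(p2 & p1)) | p1 | p3   [De Morgan]
⇔ ~p2 | (p3 & ~~(~p3 | p1) & ~(p2 & p1)) | p1 | p3   [double negation]
⇔ ~p2 | (p3 & (~p3 | p1) & ~(p2 & p1)) | p1 | p3   [double negation]
⇔ ~p2 | (p3 & (~p3 | p1) & (~p2 | ~p1)) | p1 | p3   [De Morgan]
⇔ ~p2 | (p3 & ~p3 & ~p2) | (p3 & ~p3 & ~p1) | (p3 & p1 & ~p2) | (p3 & p1 & ~p1) | p1 | p3   [distribute & over |]
⇔ ~p2 | p1 | p3   [simplify]

~p2 | p1 | p3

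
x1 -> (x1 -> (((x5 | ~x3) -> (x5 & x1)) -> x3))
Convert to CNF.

~x1 | ~x5 | x3

x1 -> (x1 -> (((x5 | ~x3) -> (x5 & x1)) -> x3))
≡ ~x1 | (x1 -> (((x5 | ~x3) -> (x5 & x1)) -> x3))   [eliminate ->]
≡ ~x1 | ~x1 | (((x5 | ~x3) -> (x5 & x1)) -> x3)   [eliminate ->]
≡ ~x1 | ~x1 | ~((x5 | ~x3) -> (x5 & x1)) | x3   [eliminate ->]
≡ ~x1 | ~x1 | ~(~(x5 | ~x3) | (x5 & x1)) | x3   [eliminate ->]
≡ ~x1 | ~x1 | (~~(x5 | ~x3) & ~(x5 & x1)) | x3   [De Morgan]
≡ ~x1 | ~x1 | ((x5 | ~x3) & ~(x5 & x1)) | x3   [double negation]
≡ ~x1 | ~x1 | ((x5 | ~x3) & (~x5 | ~x1)) | x3   [De Morgan]
≡ (~x1 | ~x1 | x5 | ~x3 | x3) & (~x1 | ~x1 | ~x5 | ~x1 | x3)   [distribute | over &]
≡ ~x1 | ~x5 | x3   [simplify]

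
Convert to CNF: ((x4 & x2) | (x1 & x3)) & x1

((x4 & x2) | (x1 & x3)) & x1
⇔ (x4 | x1) & (x4 | x3) & (x2 | x1) & (x2 | x3) & x1
⇔ (x4 | x3) & (x2 | x3) & x1

(x4 | x3) & (x2 | x3) & x1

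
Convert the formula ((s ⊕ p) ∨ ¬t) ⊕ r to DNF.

s ∧ ¬p ∧ ¬r ∨ ¬s ∧ p ∧ ¬r ∨ ¬t ∧ ¬r ∨ ¬s ∧ ¬p ∧ t ∧ r ∨ p ∧ s ∧ t ∧ r

((s ⊕ p) ∨ ¬t) ⊕ r
≡ ((s ⊕ p) ∨ ¬t) ∧ ¬r ∨ ¬((s ⊕ p) ∨ ¬t) ∧ r   [expand ⊕]
≡ (s ∧ ¬p ∨ ¬s ∧ p ∨ ¬t) ∧ ¬r ∨ ¬((s ⊕ p) ∨ ¬t) ∧ r   [expand ⊕]
≡ (s ∧ ¬p ∨ ¬s ∧ p ∨ ¬t) ∧ ¬r ∨ ¬(s ∧ ¬p ∨ ¬s ∧ p ∨ ¬t) ∧ r   [expand ⊕]
≡ (s ∧ ¬p ∨ ¬s ∧ p ∨ ¬t) ∧ ¬r ∨ ¬(s ∧ ¬p) ∧ ¬(¬s ∧ p) ∧ ¬¬t ∧ r   [De Morgan]
≡ (s ∧ ¬p ∨ ¬s ∧ p ∨ ¬t) ∧ ¬r ∨ (¬s ∨ ¬¬p) ∧ ¬(¬s ∧ p) ∧ ¬¬t ∧ r   [De Morgan]
≡ (s ∧ ¬p ∨ ¬s ∧ p ∨ ¬t) ∧ ¬r ∨ (¬s ∨ p) ∧ ¬(¬s ∧ p) ∧ ¬¬t ∧ r   [double negation]
≡ (s ∧ ¬p ∨ ¬s ∧ p ∨ ¬t) ∧ ¬r ∨ (¬s ∨ p) ∧ (¬¬s ∨ ¬p) ∧ ¬¬t ∧ r   [De Morgan]
≡ (s ∧ ¬p ∨ ¬s ∧ p ∨ ¬t) ∧ ¬r ∨ (¬s ∨ p) ∧ (s ∨ ¬p) ∧ ¬¬t ∧ r   [double negation]
≡ (s ∧ ¬p ∨ ¬s ∧ p ∨ ¬t) ∧ ¬r ∨ (¬s ∨ p) ∧ (s ∨ ¬p) ∧ t ∧ r   [double negation]
≡ s ∧ ¬p ∧ ¬r ∨ ¬s ∧ p ∧ ¬r ∨ ¬t ∧ ¬r ∨ ¬s ∧ s ∧ t ∧ r ∨ ¬s ∧ ¬p ∧ t ∧ r ∨ p ∧ s ∧ t ∧ r ∨ p ∧ ¬p ∧ t ∧ r   [distribute ∧ over ∨]
≡ s ∧ ¬p ∧ ¬r ∨ ¬s ∧ p ∧ ¬r ∨ ¬t ∧ ¬r ∨ ¬s ∧ ¬p ∧ t ∧ r ∨ p ∧ s ∧ t ∧ r   [simplify]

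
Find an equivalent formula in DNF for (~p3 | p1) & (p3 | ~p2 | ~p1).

(~p3 & ~p2) | (~p3 & ~p1) | (p1 & p3) | (p1 & ~p2)

(~p3 | p1) & (p3 | ~p2 | ~p1)
≡ (~p3 & p3) | (~p3 & ~p2) | (~p3 & ~p1) | (p1 & p3) | (p1 & ~p2) | (p1 & ~p1)   [distribute & over |]
≡ (~p3 & ~p2) | (~p3 & ~p1) | (p1 & p3) | (p1 & ~p2)   [simplify]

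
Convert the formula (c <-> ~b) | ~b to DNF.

(~c & b) | ~b

(c <-> ~b) | ~b
≡ ((c -> ~b) & (~b -> c)) | ~b   (eliminate <->)
≡ ((~c | ~b) & (~b -> c)) | ~b   (eliminate ->)
≡ ((~c | ~b) & (~~b | c)) | ~b   (eliminate ->)
≡ ((~c | ~b) & (b | c)) | ~b   (double negation)
≡ (~c & b) | (~c & c) | (~b & b) | (~b & c) | ~b   (distribute & over |)
≡ (~c & b) | ~b   (simplify)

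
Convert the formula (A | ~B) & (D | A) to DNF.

A | (~B & D)

(A | ~B) & (D | A)
⇔ (A & D) | (A & A) | (~B & D) | (~B & A)   [distribute & over |]
⇔ A | (~B & D)   [simplify]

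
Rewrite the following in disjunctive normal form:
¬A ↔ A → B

¬A ↔ A → B
≡ (¬A → (A → B)) ∧ ((A → B) → ¬A)   — eliminate ↔
≡ (¬¬A ∨ (A → B)) ∧ ((A → B) → ¬A)   — eliminate →
≡ (¬¬A ∨ ¬A ∨ B) ∧ ((A → B) → ¬A)   — eliminate →
≡ (¬¬A ∨ ¬A ∨ B) ∧ (¬(A → B) ∨ ¬A)   — eliminate →
≡ (¬¬A ∨ ¬A ∨ B) ∧ (¬(¬A ∨ B) ∨ ¬A)   — eliminate →
≡ (A ∨ ¬A ∨ B) ∧ (¬(¬A ∨ B) ∨ ¬A)   — double negation
≡ (A ∨ ¬A ∨ B) ∧ (¬¬A ∧ ¬B ∨ ¬A)   — De Morgan
≡ (A ∨ ¬A ∨ B) ∧ (A ∧ ¬B ∨ ¬A)   — double negation
≡ A ∧ A ∧ ¬B ∨ A ∧ ¬A ∨ ¬A ∧ A ∧ ¬B ∨ ¬A ∧ ¬A ∨ B ∧ A ∧ ¬B ∨ B ∧ ¬A   — distribute ∧ over ∨
≡ A ∧ ¬B ∨ ¬A   — simplify

A ∧ ¬B ∨ ¬A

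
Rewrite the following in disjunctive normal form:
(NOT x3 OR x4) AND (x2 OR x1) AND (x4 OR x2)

(NOT x3 OR x4) AND (x2 OR x1) AND (x4 OR x2)
⇔ (NOT x3 AND x2 AND x4) OR (NOT x3 AND x2 AND x2) OR (NOT x3 AND x1 AND x4) OR (NOT x3 AND x1 AND x2) OR (x4 AND x2 AND x4) OR (x4 AND x2 AND x2) OR (x4 AND x1 AND x4) OR (x4 AND x1 AND x2)   [distribute AND over OR]
⇔ (NOT x3 AND x2) OR (x4 AND x2) OR (x4 AND x1)   [simplify]

(NOT x3 AND x2) OR (x4 AND x2) OR (x4 AND x1)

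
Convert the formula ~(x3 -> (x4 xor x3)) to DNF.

~(x3 -> (x4 xor x3))
⇔ ~(~x3 | (x4 xor x3))   (eliminate ->)
⇔ ~(~x3 | (x4 & ~x3) | (~x4 & x3))   (expand xor)
⇔ ~~x3 & ~(x4 & ~x3) & ~(~x4 & x3)   (De Morgan)
⇔ x3 & ~(x4 & ~x3) & ~(~x4 & x3)   (double negation)
⇔ x3 & (~x4 | ~~x3) & ~(~x4 & x3)   (De Morgan)
⇔ x3 & (~x4 | x3) & ~(~x4 & x3)   (double negation)
⇔ x3 & (~x4 | x3) & (~~x4 | ~x3)   (De Morgan)
⇔ x3 & (~x4 | x3) & (x4 | ~x3)   (double negation)
⇔ (x3 & ~x4 & x4) | (x3 & ~x4 & ~x3) | (x3 & x3 & x4) | (x3 & x3 & ~x3)   (distribute & over |)
⇔ x3 & x4   (simplify)

x3 & x4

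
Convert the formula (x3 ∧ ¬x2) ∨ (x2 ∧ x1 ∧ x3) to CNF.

x3 ∧ (¬x2 ∨ x1)

(x3 ∧ ¬x2) ∨ (x2 ∧ x1 ∧ x3)
≡ (x3 ∨ x2) ∧ (x3 ∨ x1) ∧ (x3 ∨ x3) ∧ (¬x2 ∨ x2) ∧ (¬x2 ∨ x1) ∧ (¬x2 ∨ x3)   [distribute ∨ over ∧]
≡ x3 ∧ (¬x2 ∨ x1)   [simplify]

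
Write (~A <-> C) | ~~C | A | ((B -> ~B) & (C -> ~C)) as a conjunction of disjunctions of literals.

(~A <-> C) | ~~C | A | ((B -> ~B) & (C -> ~C))
≡ ((~A -> C) & (C -> ~A)) | ~~C | A | ((B -> ~B) & (C -> ~C))   [eliminate <->]
≡ ((~~A | C) & (C -> ~A)) | ~~C | A | ((B -> ~B) & (C -> ~C))   [eliminate ->]
≡ ((~~A | C) & (~C | ~A)) | ~~C | A | ((B -> ~B) & (C -> ~C))   [eliminate ->]
≡ ((~~A | C) & (~C | ~A)) | ~~C | A | ((~B | ~B) & (C -> ~C))   [eliminate ->]
≡ ((~~A | C) & (~C | ~A)) | ~~C | A | ((~B | ~B) & (~C | ~C))   [eliminate ->]
≡ ((A | C) & (~C | ~A)) | ~~C | A | ((~B | ~B) & (~C | ~C))   [double negation]
≡ ((A | C) & (~C | ~A)) | C | A | ((~B | ~B) & (~C | ~C))   [double negation]
≡ (A | C | C | A | ~B | ~B) & (A | C | C | A | ~C | ~C) & (~C | ~A | C | A | ~B | ~B) & (~C | ~A | C | A | ~C | ~C)   [distribute | over &]
≡ A | C | ~B   [simplify]

A | C | ~B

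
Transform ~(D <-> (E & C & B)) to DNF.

(D & ~E) | (D & ~C) | (D & ~B) | (E & C & B & ~D)

~(D <-> (E & C & B))
⇔ ~((D -> (E & C & B)) & ((E & C & B) -> D))   — eliminate <->
⇔ ~((~D | (E & C & B)) & ((E & C & B) -> D))   — eliminate ->
⇔ ~((~D | (E & C & B)) & (~(E & C & B) | D))   — eliminate ->
⇔ ~(~D | (E & C & B)) | ~(~(E & C & B) | D)   — De Morgan
⇔ (~~D & ~(E & C & B)) | ~(~(E & C & B) | D)   — De Morgan
⇔ (D & ~(E & C & B)) | ~(~(E & C & B) | D)   — double negation
⇔ (D & (~E | ~C | ~B)) | ~(~(E & C & B) | D)   — De Morgan
⇔ (D & (~E | ~C | ~B)) | (~~(E & C & B) & ~D)   — De Morgan
⇔ (D & (~E | ~C | ~B)) | (E & C & B & ~D)   — double negation
⇔ (D & ~E) | (D & ~C) | (D & ~B) | (E & C & B & ~D)   — distribute & over |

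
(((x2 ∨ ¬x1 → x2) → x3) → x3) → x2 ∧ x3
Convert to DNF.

(((x2 ∨ ¬x1 → x2) → x3) → x3) → x2 ∧ x3
= ¬(((x2 ∨ ¬x1 → x2) → x3) → x3) ∨ x2 ∧ x3   — eliminate →
= ¬(¬((x2 ∨ ¬x1 → x2) → x3) ∨ x3) ∨ x2 ∧ x3   — eliminate →
= ¬(¬(¬(x2 ∨ ¬x1 → x2) ∨ x3) ∨ x3) ∨ x2 ∧ x3   — eliminate →
= ¬(¬(¬(¬(x2 ∨ ¬x1) ∨ x2) ∨ x3) ∨ x3) ∨ x2 ∧ x3   — eliminate →
= ¬¬(¬(¬(x2 ∨ ¬x1) ∨ x2) ∨ x3) ∧ ¬x3 ∨ x2 ∧ x3   — De Morgan
= (¬(¬(x2 ∨ ¬x1) ∨ x2) ∨ x3) ∧ ¬x3 ∨ x2 ∧ x3   — double negation
= (¬¬(x2 ∨ ¬x1) ∧ ¬x2 ∨ x3) ∧ ¬x3 ∨ x2 ∧ x3   — De Morgan
= ((x2 ∨ ¬x1) ∧ ¬x2 ∨ x3) ∧ ¬x3 ∨ x2 ∧ x3   — double negation
= x2 ∧ ¬x2 ∧ ¬x3 ∨ ¬x1 ∧ ¬x2 ∧ ¬x3 ∨ x3 ∧ ¬x3 ∨ x2 ∧ x3   — distribute ∧ over ∨
= ¬x1 ∧ ¬x2 ∧ ¬x3 ∨ x2 ∧ x3   — simplify

¬x1 ∧ ¬x2 ∧ ¬x3 ∨ x2 ∧ x3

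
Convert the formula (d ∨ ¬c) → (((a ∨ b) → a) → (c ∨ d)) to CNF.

(c ∨ a ∨ b ∨ d) ∧ (c ∨ ¬a ∨ d)

(d ∨ ¬c) → (((a ∨ b) → a) → (c ∨ d))
≡ ¬(d ∨ ¬c) ∨ (((a ∨ b) → a) → (c ∨ d))   [eliminate →]
≡ ¬(d ∨ ¬c) ∨ ¬((a ∨ b) → a) ∨ c ∨ d   [eliminate →]
≡ ¬(d ∨ ¬c) ∨ ¬(¬(a ∨ b) ∨ a) ∨ c ∨ d   [eliminate →]
≡ (¬d ∧ ¬¬c) ∨ ¬(¬(a ∨ b) ∨ a) ∨ c ∨ d   [De Morgan]
≡ (¬d ∧ c) ∨ ¬(¬(a ∨ b) ∨ a) ∨ c ∨ d   [double negation]
≡ (¬d ∧ c) ∨ (¬¬(a ∨ b) ∧ ¬a) ∨ c ∨ d   [De Morgan]
≡ (¬d ∧ c) ∨ ((a ∨ b) ∧ ¬a) ∨ c ∨ d   [double negation]
≡ (¬d ∨ a ∨ b ∨ c ∨ d) ∧ (¬d ∨ ¬a ∨ c ∨ d) ∧ (c ∨ a ∨ b ∨ c ∨ d) ∧ (c ∨ ¬a ∨ c ∨ d)   [distribute ∨ over ∧]
≡ (c ∨ a ∨ b ∨ d) ∧ (c ∨ ¬a ∨ d)   [simplify]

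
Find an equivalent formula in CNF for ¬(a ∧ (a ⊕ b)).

¬a ∨ b

¬(a ∧ (a ⊕ b))
= ¬(a ∧ (a ∨ b) ∧ ¬(a ∧ b))   (expand ⊕)
= ¬a ∨ ¬(a ∨ b) ∨ ¬¬(a ∧ b)   (De Morgan)
= ¬a ∨ ¬a ∧ ¬b ∨ ¬¬(a ∧ b)   (De Morgan)
= ¬a ∨ ¬a ∧ ¬b ∨ a ∧ b   (double negation)
= (¬a ∨ ¬a ∨ a) ∧ (¬a ∨ ¬a ∨ b) ∧ (¬a ∨ ¬b ∨ a) ∧ (¬a ∨ ¬b ∨ b)   (distribute ∨ over ∧)
= ¬a ∨ b   (simplify)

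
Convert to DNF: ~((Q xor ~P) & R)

(~Q & P) | (~P & Q) | ~R

~((Q xor ~P) & R)
≡ ~(((Q & ~~P) | (~Q & ~P)) & R)   [expand xor]
≡ ~((Q & ~~P) | (~Q & ~P)) | ~R   [De Morgan]
≡ (~(Q & ~~P) & ~(~Q & ~P)) | ~R   [De Morgan]
≡ ((~Q | ~~~P) & ~(~Q & ~P)) | ~R   [De Morgan]
≡ ((~Q | ~P) & ~(~Q & ~P)) | ~R   [double negation]
≡ ((~Q | ~P) & (~~Q | ~~P)) | ~R   [De Morgan]
≡ ((~Q | ~P) & (Q | ~~P)) | ~R   [double negation]
≡ ((~Q | ~P) & (Q | P)) | ~R   [double negation]
≡ (~Q & Q) | (~Q & P) | (~P & Q) | (~P & P) | ~R   [distribute & over |]
≡ (~Q & P) | (~P & Q) | ~R   [simplify]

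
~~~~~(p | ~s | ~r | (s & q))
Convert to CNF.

~~~~~(p | ~s | ~r | (s & q))
≡ ~~~(p | ~s | ~r | (s & q))   — double negation
≡ ~(p | ~s | ~r | (s & q))   — double negation
≡ ~p & ~~s & ~~r & ~(s & q)   — De Morgan
≡ ~p & s & ~~r & ~(s & q)   — double negation
≡ ~p & s & r & ~(s & q)   — double negation
≡ ~p & s & r & (~s | ~q)   — De Morgan

~p & s & r & (~s | ~q)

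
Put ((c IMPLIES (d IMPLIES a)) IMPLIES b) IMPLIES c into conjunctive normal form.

NOT b OR c

((c IMPLIES (d IMPLIES a)) IMPLIES b) IMPLIES c
⇔ NOT ((c IMPLIES (d IMPLIES a)) IMPLIES b) OR c   [eliminate IMPLIES]
⇔ NOT (NOT (c IMPLIES (d IMPLIES a)) OR b) OR c   [eliminate IMPLIES]
⇔ NOT (NOT (NOT c OR (d IMPLIES a)) OR b) OR c   [eliminate IMPLIES]
⇔ NOT (NOT (NOT c OR NOT d OR a) OR b) OR c   [eliminate IMPLIES]
⇔ (NOT NOT (NOT c OR NOT d OR a) AND NOT b) OR c   [De Morgan]
⇔ ((NOT c OR NOT d OR a) AND NOT b) OR c   [double negation]
⇔ (NOT c OR NOT d OR a OR c) AND (NOT b OR c)   [distribute OR over AND]
⇔ NOT b OR c   [simplify]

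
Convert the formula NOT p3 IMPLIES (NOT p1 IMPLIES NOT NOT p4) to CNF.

p3 OR p1 OR p4

NOT p3 IMPLIES (NOT p1 IMPLIES NOT NOT p4)
⇔ NOT NOT p3 OR (NOT p1 IMPLIES NOT NOT p4)   [eliminate IMPLIES]
⇔ NOT NOT p3 OR NOT NOT p1 OR NOT NOT p4   [eliminate IMPLIES]
⇔ p3 OR NOT NOT p1 OR NOT NOT p4   [double negation]
⇔ p3 OR p1 OR NOT NOT p4   [double negation]
⇔ p3 OR p1 OR p4   [double negation]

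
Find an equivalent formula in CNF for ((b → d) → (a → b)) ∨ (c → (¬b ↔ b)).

b ∨ ¬a ∨ ¬c

((b → d) → (a → b)) ∨ (c → (¬b ↔ b))
⇔ ¬(b → d) ∨ (a → b) ∨ (c → (¬b ↔ b))
⇔ ¬(¬b ∨ d) ∨ (a → b) ∨ (c → (¬b ↔ b))
⇔ ¬(¬b ∨ d) ∨ ¬a ∨ b ∨ (c → (¬b ↔ b))
⇔ ¬(¬b ∨ d) ∨ ¬a ∨ b ∨ ¬c ∨ (¬b ↔ b)
⇔ ¬(¬b ∨ d) ∨ ¬a ∨ b ∨ ¬c ∨ ((¬b → b) ∧ (b → ¬b))
⇔ ¬(¬b ∨ d) ∨ ¬a ∨ b ∨ ¬c ∨ ((¬¬b ∨ b) ∧ (b → ¬b))
⇔ ¬(¬b ∨ d) ∨ ¬a ∨ b ∨ ¬c ∨ ((¬¬b ∨ b) ∧ (¬b ∨ ¬b))
⇔ (¬¬b ∧ ¬d) ∨ ¬a ∨ b ∨ ¬c ∨ ((¬¬b ∨ b) ∧ (¬b ∨ ¬b))
⇔ (b ∧ ¬d) ∨ ¬a ∨ b ∨ ¬c ∨ ((¬¬b ∨ b) ∧ (¬b ∨ ¬b))
⇔ (b ∧ ¬d) ∨ ¬a ∨ b ∨ ¬c ∨ ((b ∨ b) ∧ (¬b ∨ ¬b))
⇔ (b ∨ ¬a ∨ b ∨ ¬c ∨ b ∨ b) ∧ (b ∨ ¬a ∨ b ∨ ¬c ∨ ¬b ∨ ¬b) ∧ (¬d ∨ ¬a ∨ b ∨ ¬c ∨ b ∨ b) ∧ (¬d ∨ ¬a ∨ b ∨ ¬c ∨ ¬b ∨ ¬b)
⇔ b ∨ ¬a ∨ ¬c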